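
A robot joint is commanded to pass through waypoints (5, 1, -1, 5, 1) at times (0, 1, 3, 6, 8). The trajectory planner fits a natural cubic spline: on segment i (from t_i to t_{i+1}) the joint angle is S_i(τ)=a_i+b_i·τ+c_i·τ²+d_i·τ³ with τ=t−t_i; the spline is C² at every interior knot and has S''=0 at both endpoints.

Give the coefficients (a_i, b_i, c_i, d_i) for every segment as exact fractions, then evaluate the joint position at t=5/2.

Δ: Δ0=-4, Δ1=-1, Δ2=2, Δ3=-2
row 1: diag=6, rhs=18; c'=1/3, d'=3
row 2: denom=10−2·1/3=28/3; d'=(18−2·3)/(28/3)=9/7
row 3: denom=10−3·9/28=253/28; d'=(-24−3·9/7)/(253/28)=-780/253
back: M3=-780/253
back: M2=9/7−9/28·-780/253=576/253
back: M1=3−1/3·576/253=567/253
M: M0=0, M1=567/253, M2=576/253, M3=-780/253, M4=0
seg 0: a=5, c=M0/2=0, d=(M1−M0)/(6·1)=189/506, b=Δ0−h0·(2M0+M1)/6=-2213/506
seg 1: a=1, c=M1/2=567/506, d=(M2−M1)/(6·2)=3/1012, b=Δ1−h1·(2M1+M2)/6=-823/253
seg 2: a=-1, c=M2/2=288/253, d=(M3−M2)/(6·3)=-226/759, b=Δ2−h2·(2M2+M3)/6=320/253
seg 3: a=5, c=M3/2=-390/253, d=(M4−M3)/(6·2)=65/253, b=Δ3−h3·(2M3+M4)/6=14/253
t_q=5/2 → seg 1, τ=3/2; S=1+-823/253·τ+567/506·τ²+3/1012·τ³=-10915/8096

  seg 0: a=5 b=-2213/506 c=0 d=189/506
  seg 1: a=1 b=-823/253 c=567/506 d=3/1012
  seg 2: a=-1 b=320/253 c=288/253 d=-226/759
  seg 3: a=5 b=14/253 c=-390/253 d=65/253
S(5/2) = -10915/8096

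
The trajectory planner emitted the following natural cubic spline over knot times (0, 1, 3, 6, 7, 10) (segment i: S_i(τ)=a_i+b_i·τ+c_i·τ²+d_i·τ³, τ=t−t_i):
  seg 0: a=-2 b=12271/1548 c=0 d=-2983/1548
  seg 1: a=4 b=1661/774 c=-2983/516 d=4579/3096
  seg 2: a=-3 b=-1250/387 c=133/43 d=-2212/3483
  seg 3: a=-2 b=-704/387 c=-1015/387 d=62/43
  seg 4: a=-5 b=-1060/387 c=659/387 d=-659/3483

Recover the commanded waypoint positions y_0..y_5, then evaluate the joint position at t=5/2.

y_0 = S_0(0) = a_0 = -2
y_1 = S_1(0) = a_1 = 4
y_2 = S_2(0) = a_2 = -3
y_3 = S_3(0) = a_3 = -2
y_4 = S_4(0) = a_4 = -5
y_5 = S_4(3) = -3
t_q=5/2 is in segment 1 (τ=3/2); S_1(τ)=-6577/8256

y_0=-2 y_1=4 y_2=-3 y_3=-2 y_4=-5 y_5=-3
S(5/2) = -6577/8256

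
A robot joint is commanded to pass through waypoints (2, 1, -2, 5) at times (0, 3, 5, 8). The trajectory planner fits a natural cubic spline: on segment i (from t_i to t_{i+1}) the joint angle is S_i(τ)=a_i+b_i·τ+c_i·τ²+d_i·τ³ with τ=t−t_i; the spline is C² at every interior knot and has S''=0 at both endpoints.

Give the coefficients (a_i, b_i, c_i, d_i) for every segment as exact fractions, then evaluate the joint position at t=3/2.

  seg 0: a=2 b=13/48 c=0 d=-29/432
  seg 1: a=1 b=-37/24 c=-29/48 d=5/16
  seg 2: a=-2 b=-5/24 c=61/48 d=-61/432
S(3/2) = 279/128

Δ: Δ0=-1/3, Δ1=-3/2, Δ2=7/3
row 1: diag=10, rhs=-7; c'=1/5, d'=-7/10
row 2: denom=10−2·1/5=48/5; d'=(23−2·-7/10)/(48/5)=61/24
back: M2=61/24
back: M1=-7/10−1/5·61/24=-29/24
M: M0=0, M1=-29/24, M2=61/24, M3=0
seg 0: a=2, c=M0/2=0, d=(M1−M0)/(6·3)=-29/432, b=Δ0−h0·(2M0+M1)/6=13/48
seg 1: a=1, c=M1/2=-29/48, d=(M2−M1)/(6·2)=5/16, b=Δ1−h1·(2M1+M2)/6=-37/24
seg 2: a=-2, c=M2/2=61/48, d=(M3−M2)/(6·3)=-61/432, b=Δ2−h2·(2M2+M3)/6=-5/24
t_q=3/2 → seg 0, τ=3/2; S=2+13/48·τ+0·τ²+-29/432·τ³=279/128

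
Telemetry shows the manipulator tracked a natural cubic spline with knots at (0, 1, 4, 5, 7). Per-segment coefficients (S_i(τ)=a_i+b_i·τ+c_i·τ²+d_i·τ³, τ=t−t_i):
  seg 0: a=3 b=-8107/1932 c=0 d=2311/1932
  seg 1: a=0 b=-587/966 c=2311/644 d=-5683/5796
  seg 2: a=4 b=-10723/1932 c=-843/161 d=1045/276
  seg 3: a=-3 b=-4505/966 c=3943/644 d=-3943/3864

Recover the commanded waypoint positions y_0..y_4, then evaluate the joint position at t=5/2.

y_0=3 y_1=0 y_2=4 y_3=-3 y_4=4
S(5/2) = 19853/5152

y_0 = S_0(0) = a_0 = 3
y_1 = S_1(0) = a_1 = 0
y_2 = S_2(0) = a_2 = 4
y_3 = S_3(0) = a_3 = -3
y_4 = S_3(2) = 4
t_q=5/2 is in segment 1 (τ=3/2); S_1(τ)=19853/5152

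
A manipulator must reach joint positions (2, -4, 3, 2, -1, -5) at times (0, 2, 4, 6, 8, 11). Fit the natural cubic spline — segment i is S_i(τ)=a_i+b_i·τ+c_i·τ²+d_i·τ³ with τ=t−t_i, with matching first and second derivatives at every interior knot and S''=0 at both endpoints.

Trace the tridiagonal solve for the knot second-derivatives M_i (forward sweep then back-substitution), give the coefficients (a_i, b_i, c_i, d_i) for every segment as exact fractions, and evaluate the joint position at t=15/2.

  seg 0: a=2 b=-3982/795 c=0 d=1597/3180
  seg 1: a=-4 b=809/795 c=1597/530 d=-1127/1272
  seg 2: a=3 b=3877/1590 c=-2441/1060 d=2651/6360
  seg 3: a=2 b=-1408/795 c=21/106 d=-199/6360
  seg 4: a=-1 b=-2153/1590 c=11/1060 d=-11/9540
S(15/2) = -5367/16960

Δ: Δ0=-3, Δ1=7/2, Δ2=-1/2, Δ3=-3/2, Δ4=-4/3
row 1: diag=8, rhs=39; c'=1/4, d'=39/8
row 2: denom=8−2·1/4=15/2; d'=(-24−2·39/8)/(15/2)=-9/2
row 3: denom=8−2·4/15=112/15; d'=(-6−2·-9/2)/(112/15)=45/112
row 4: denom=10−2·15/56=265/28; d'=(1−2·45/112)/(265/28)=11/530
back: M4=11/530
back: M3=45/112−15/56·11/530=21/53
back: M2=-9/2−4/15·21/53=-2441/530
back: M1=39/8−1/4·-2441/530=1597/265
M: M0=0, M1=1597/265, M2=-2441/530, M3=21/53, M4=11/530, M5=0
seg 0: a=2, c=M0/2=0, d=(M1−M0)/(6·2)=1597/3180, b=Δ0−h0·(2M0+M1)/6=-3982/795
seg 1: a=-4, c=M1/2=1597/530, d=(M2−M1)/(6·2)=-1127/1272, b=Δ1−h1·(2M1+M2)/6=809/795
seg 2: a=3, c=M2/2=-2441/1060, d=(M3−M2)/(6·2)=2651/6360, b=Δ2−h2·(2M2+M3)/6=3877/1590
seg 3: a=2, c=M3/2=21/106, d=(M4−M3)/(6·2)=-199/6360, b=Δ3−h3·(2M3+M4)/6=-1408/795
seg 4: a=-1, c=M4/2=11/1060, d=(M5−M4)/(6·3)=-11/9540, b=Δ4−h4·(2M4+M5)/6=-2153/1590
t_q=15/2 → seg 3, τ=3/2; S=2+-1408/795·τ+21/106·τ²+-199/6360·τ³=-5367/16960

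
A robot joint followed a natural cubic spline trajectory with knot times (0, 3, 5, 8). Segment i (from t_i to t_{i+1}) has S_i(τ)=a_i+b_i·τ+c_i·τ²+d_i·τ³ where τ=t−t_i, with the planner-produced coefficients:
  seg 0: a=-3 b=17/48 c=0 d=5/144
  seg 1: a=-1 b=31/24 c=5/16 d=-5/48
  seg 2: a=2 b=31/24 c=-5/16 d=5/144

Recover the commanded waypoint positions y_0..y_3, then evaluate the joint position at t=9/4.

y_0 = S_0(0) = a_0 = -3
y_1 = S_1(0) = a_1 = -1
y_2 = S_2(0) = a_2 = 2
y_3 = S_2(3) = 4
t_q=9/4 is in segment 0 (τ=9/4); S_0(τ)=-1851/1024

y_0=-3 y_1=-1 y_2=2 y_3=4
S(9/4) = -1851/1024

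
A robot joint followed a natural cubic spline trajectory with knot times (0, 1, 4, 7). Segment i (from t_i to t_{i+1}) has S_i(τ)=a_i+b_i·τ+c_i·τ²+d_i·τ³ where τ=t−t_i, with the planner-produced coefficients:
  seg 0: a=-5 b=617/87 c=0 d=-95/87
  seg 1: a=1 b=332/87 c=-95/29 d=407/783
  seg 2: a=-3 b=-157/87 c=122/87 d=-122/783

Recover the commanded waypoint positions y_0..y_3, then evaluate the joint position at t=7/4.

y_0=-5 y_1=1 y_2=-3 y_3=0
S(7/4) = 4155/1856

y_0 = S_0(0) = a_0 = -5
y_1 = S_1(0) = a_1 = 1
y_2 = S_2(0) = a_2 = -3
y_3 = S_2(3) = 0
t_q=7/4 is in segment 1 (τ=3/4); S_1(τ)=4155/1856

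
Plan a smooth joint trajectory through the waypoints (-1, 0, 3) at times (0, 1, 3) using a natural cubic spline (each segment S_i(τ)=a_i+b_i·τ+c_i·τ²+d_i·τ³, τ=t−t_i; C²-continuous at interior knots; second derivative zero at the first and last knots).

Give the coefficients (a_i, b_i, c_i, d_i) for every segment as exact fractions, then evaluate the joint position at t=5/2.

  seg 0: a=-1 b=11/12 c=0 d=1/12
  seg 1: a=0 b=7/6 c=1/4 d=-1/24
S(5/2) = 139/64

Δ: Δ0=1, Δ1=3/2
row 1: diag=6, rhs=3; c'=1/3, d'=1/2
back: M1=1/2
M: M0=0, M1=1/2, M2=0
seg 0: a=-1, c=M0/2=0, d=(M1−M0)/(6·1)=1/12, b=Δ0−h0·(2M0+M1)/6=11/12
seg 1: a=0, c=M1/2=1/4, d=(M2−M1)/(6·2)=-1/24, b=Δ1−h1·(2M1+M2)/6=7/6
t_q=5/2 → seg 1, τ=3/2; S=0+7/6·τ+1/4·τ²+-1/24·τ³=139/64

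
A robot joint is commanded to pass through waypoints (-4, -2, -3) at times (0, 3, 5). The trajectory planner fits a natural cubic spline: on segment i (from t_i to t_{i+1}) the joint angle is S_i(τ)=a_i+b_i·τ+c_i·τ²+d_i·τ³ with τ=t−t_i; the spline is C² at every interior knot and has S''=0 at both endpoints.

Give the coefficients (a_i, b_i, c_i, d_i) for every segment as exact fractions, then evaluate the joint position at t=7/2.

  seg 0: a=-4 b=61/60 c=0 d=-7/180
  seg 1: a=-2 b=-1/30 c=-7/20 d=7/120
S(7/2) = -671/320

Δ: Δ0=2/3, Δ1=-1/2
row 1: diag=10, rhs=-7; c'=1/5, d'=-7/10
back: M1=-7/10
M: M0=0, M1=-7/10, M2=0
seg 0: a=-4, c=M0/2=0, d=(M1−M0)/(6·3)=-7/180, b=Δ0−h0·(2M0+M1)/6=61/60
seg 1: a=-2, c=M1/2=-7/20, d=(M2−M1)/(6·2)=7/120, b=Δ1−h1·(2M1+M2)/6=-1/30
t_q=7/2 → seg 1, τ=1/2; S=-2+-1/30·τ+-7/20·τ²+7/120·τ³=-671/320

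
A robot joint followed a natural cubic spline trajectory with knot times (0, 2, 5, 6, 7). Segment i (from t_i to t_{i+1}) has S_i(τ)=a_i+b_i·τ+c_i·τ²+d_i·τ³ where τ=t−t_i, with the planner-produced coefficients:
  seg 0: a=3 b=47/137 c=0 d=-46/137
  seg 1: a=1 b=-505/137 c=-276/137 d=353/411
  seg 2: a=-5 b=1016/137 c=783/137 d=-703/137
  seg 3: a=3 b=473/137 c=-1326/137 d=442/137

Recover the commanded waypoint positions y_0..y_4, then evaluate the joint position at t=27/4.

y_0=3 y_1=1 y_2=-5 y_3=3 y_4=0
S(27/4) = 6603/4384

y_0 = S_0(0) = a_0 = 3
y_1 = S_1(0) = a_1 = 1
y_2 = S_2(0) = a_2 = -5
y_3 = S_3(0) = a_3 = 3
y_4 = S_3(1) = 0
t_q=27/4 is in segment 3 (τ=3/4); S_3(τ)=6603/4384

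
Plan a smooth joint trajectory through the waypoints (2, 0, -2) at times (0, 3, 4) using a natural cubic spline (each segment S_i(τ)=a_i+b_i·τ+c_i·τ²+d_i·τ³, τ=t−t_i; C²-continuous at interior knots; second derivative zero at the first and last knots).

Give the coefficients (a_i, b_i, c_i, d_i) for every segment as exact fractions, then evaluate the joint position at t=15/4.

  seg 0: a=2 b=-1/6 c=0 d=-1/18
  seg 1: a=0 b=-5/3 c=-1/2 d=1/6
S(15/4) = -187/128

Δ: Δ0=-2/3, Δ1=-2
row 1: diag=8, rhs=-8; c'=1/8, d'=-1
back: M1=-1
M: M0=0, M1=-1, M2=0
seg 0: a=2, c=M0/2=0, d=(M1−M0)/(6·3)=-1/18, b=Δ0−h0·(2M0+M1)/6=-1/6
seg 1: a=0, c=M1/2=-1/2, d=(M2−M1)/(6·1)=1/6, b=Δ1−h1·(2M1+M2)/6=-5/3
t_q=15/4 → seg 1, τ=3/4; S=0+-5/3·τ+-1/2·τ²+1/6·τ³=-187/128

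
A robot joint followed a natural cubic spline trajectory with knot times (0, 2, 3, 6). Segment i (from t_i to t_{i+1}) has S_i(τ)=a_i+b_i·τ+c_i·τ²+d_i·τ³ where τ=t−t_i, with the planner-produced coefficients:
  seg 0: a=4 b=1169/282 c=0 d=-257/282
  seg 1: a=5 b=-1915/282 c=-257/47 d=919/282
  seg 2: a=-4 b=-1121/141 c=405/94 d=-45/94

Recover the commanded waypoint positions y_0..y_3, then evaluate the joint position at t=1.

y_0=4 y_1=5 y_2=-4 y_3=-2
S(1) = 340/47

y_0 = S_0(0) = a_0 = 4
y_1 = S_1(0) = a_1 = 5
y_2 = S_2(0) = a_2 = -4
y_3 = S_2(3) = -2
t_q=1 is in segment 0 (τ=1); S_0(τ)=340/47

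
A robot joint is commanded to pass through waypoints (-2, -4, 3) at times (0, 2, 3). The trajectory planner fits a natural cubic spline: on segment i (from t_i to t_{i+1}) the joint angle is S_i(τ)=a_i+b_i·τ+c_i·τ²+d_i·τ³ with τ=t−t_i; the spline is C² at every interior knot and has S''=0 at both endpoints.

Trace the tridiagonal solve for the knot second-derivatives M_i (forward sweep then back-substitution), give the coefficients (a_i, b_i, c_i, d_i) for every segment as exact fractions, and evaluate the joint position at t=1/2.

Δ: Δ0=-1, Δ1=7
row 1: diag=6, rhs=48; c'=1/6, d'=8
back: M1=8
M: M0=0, M1=8, M2=0
seg 0: a=-2, c=M0/2=0, d=(M1−M0)/(6·2)=2/3, b=Δ0−h0·(2M0+M1)/6=-11/3
seg 1: a=-4, c=M1/2=4, d=(M2−M1)/(6·1)=-4/3, b=Δ1−h1·(2M1+M2)/6=13/3
t_q=1/2 → seg 0, τ=1/2; S=-2+-11/3·τ+0·τ²+2/3·τ³=-15/4

  seg 0: a=-2 b=-11/3 c=0 d=2/3
  seg 1: a=-4 b=13/3 c=4 d=-4/3
S(1/2) = -15/4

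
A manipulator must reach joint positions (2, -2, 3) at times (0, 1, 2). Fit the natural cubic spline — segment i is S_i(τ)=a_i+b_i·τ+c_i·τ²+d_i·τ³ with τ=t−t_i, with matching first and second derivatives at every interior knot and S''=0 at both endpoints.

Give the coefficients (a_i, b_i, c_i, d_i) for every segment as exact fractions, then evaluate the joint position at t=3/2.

  seg 0: a=2 b=-25/4 c=0 d=9/4
  seg 1: a=-2 b=1/2 c=27/4 d=-9/4
S(3/2) = -11/32

Δ: Δ0=-4, Δ1=5
row 1: diag=4, rhs=54; c'=1/4, d'=27/2
back: M1=27/2
M: M0=0, M1=27/2, M2=0
seg 0: a=2, c=M0/2=0, d=(M1−M0)/(6·1)=9/4, b=Δ0−h0·(2M0+M1)/6=-25/4
seg 1: a=-2, c=M1/2=27/4, d=(M2−M1)/(6·1)=-9/4, b=Δ1−h1·(2M1+M2)/6=1/2
t_q=3/2 → seg 1, τ=1/2; S=-2+1/2·τ+27/4·τ²+-9/4·τ³=-11/32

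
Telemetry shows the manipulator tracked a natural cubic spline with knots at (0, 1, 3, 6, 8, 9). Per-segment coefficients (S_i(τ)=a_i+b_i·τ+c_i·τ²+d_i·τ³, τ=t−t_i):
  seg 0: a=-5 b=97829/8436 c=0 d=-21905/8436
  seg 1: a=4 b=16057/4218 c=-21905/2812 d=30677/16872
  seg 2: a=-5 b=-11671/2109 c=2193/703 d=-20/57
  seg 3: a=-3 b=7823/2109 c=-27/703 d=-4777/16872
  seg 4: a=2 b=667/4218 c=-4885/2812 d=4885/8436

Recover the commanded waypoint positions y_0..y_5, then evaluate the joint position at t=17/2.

y_0=-5 y_1=4 y_2=-5 y_3=-3 y_4=2 y_5=1
S(17/2) = 38629/22496

y_0 = S_0(0) = a_0 = -5
y_1 = S_1(0) = a_1 = 4
y_2 = S_2(0) = a_2 = -5
y_3 = S_3(0) = a_3 = -3
y_4 = S_4(0) = a_4 = 2
y_5 = S_4(1) = 1
t_q=17/2 is in segment 4 (τ=1/2); S_4(τ)=38629/22496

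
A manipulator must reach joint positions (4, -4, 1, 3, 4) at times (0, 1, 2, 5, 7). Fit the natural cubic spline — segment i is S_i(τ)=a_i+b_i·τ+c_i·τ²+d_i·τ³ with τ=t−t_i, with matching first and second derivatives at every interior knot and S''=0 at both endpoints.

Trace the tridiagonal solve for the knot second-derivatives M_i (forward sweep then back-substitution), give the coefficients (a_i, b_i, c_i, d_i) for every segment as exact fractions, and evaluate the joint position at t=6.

Δ: Δ0=-8, Δ1=5, Δ2=2/3, Δ3=1/2
row 1: diag=4, rhs=78; c'=1/4, d'=39/2
row 2: denom=8−1·1/4=31/4; d'=(-26−1·39/2)/(31/4)=-182/31
row 3: denom=10−3·12/31=274/31; d'=(-1−3·-182/31)/(274/31)=515/274
back: M3=515/274
back: M2=-182/31−12/31·515/274=-904/137
back: M1=39/2−1/4·-904/137=5795/274
M: M0=0, M1=5795/274, M2=-904/137, M3=515/274, M4=0
seg 0: a=4, c=M0/2=0, d=(M1−M0)/(6·1)=5795/1644, b=Δ0−h0·(2M0+M1)/6=-18947/1644
seg 1: a=-4, c=M1/2=5795/548, d=(M2−M1)/(6·1)=-7603/1644, b=Δ1−h1·(2M1+M2)/6=-781/822
seg 2: a=1, c=M2/2=-452/137, d=(M3−M2)/(6·3)=2323/4932, b=Δ2−h2·(2M2+M3)/6=10399/1644
seg 3: a=3, c=M3/2=515/548, d=(M4−M3)/(6·2)=-515/3288, b=Δ3−h3·(2M3+M4)/6=-619/822
t_q=6 → seg 3, τ=1; S=3+-619/822·τ+515/548·τ²+-515/3288·τ³=3321/1096

  seg 0: a=4 b=-18947/1644 c=0 d=5795/1644
  seg 1: a=-4 b=-781/822 c=5795/548 d=-7603/1644
  seg 2: a=1 b=10399/1644 c=-452/137 d=2323/4932
  seg 3: a=3 b=-619/822 c=515/548 d=-515/3288
S(6) = 3321/1096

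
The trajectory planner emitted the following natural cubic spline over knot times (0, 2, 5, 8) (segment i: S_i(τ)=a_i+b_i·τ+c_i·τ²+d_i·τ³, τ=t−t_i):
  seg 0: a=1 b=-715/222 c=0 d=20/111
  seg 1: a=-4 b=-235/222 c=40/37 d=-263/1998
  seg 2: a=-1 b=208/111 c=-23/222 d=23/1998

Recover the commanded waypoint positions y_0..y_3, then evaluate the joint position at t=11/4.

y_0 = S_0(0) = a_0 = 1
y_1 = S_1(0) = a_1 = -4
y_2 = S_2(0) = a_2 = -1
y_3 = S_2(3) = 4
t_q=11/4 is in segment 1 (τ=3/4); S_1(τ)=-20087/4736

y_0=1 y_1=-4 y_2=-1 y_3=4
S(11/4) = -20087/4736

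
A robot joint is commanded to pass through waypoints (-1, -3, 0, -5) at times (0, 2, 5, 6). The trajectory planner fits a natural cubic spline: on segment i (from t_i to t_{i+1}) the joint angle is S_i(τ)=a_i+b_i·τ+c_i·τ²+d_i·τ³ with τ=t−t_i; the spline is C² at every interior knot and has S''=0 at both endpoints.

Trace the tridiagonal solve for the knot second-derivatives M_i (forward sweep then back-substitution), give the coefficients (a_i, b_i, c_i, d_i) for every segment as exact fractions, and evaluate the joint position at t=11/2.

Δ: Δ0=-1, Δ1=1, Δ2=-5
row 1: diag=10, rhs=12; c'=3/10, d'=6/5
row 2: denom=8−3·3/10=71/10; d'=(-36−3·6/5)/(71/10)=-396/71
back: M2=-396/71
back: M1=6/5−3/10·-396/71=204/71
M: M0=0, M1=204/71, M2=-396/71, M3=0
seg 0: a=-1, c=M0/2=0, d=(M1−M0)/(6·2)=17/71, b=Δ0−h0·(2M0+M1)/6=-139/71
seg 1: a=-3, c=M1/2=102/71, d=(M2−M1)/(6·3)=-100/213, b=Δ1−h1·(2M1+M2)/6=65/71
seg 2: a=0, c=M2/2=-198/71, d=(M3−M2)/(6·1)=66/71, b=Δ2−h2·(2M2+M3)/6=-223/71
t_q=11/2 → seg 2, τ=1/2; S=0+-223/71·τ+-198/71·τ²+66/71·τ³=-611/284

  seg 0: a=-1 b=-139/71 c=0 d=17/71
  seg 1: a=-3 b=65/71 c=102/71 d=-100/213
  seg 2: a=0 b=-223/71 c=-198/71 d=66/71
S(11/2) = -611/284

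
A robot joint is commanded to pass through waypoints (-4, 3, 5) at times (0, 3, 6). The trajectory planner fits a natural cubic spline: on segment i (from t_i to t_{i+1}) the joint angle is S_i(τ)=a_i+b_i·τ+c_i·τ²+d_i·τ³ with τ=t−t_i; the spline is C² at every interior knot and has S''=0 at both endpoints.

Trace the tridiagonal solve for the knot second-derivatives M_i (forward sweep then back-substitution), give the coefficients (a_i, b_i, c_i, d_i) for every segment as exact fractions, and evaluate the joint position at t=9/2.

Δ: Δ0=7/3, Δ1=2/3
row 1: diag=12, rhs=-10; c'=1/4, d'=-5/6
back: M1=-5/6
M: M0=0, M1=-5/6, M2=0
seg 0: a=-4, c=M0/2=0, d=(M1−M0)/(6·3)=-5/108, b=Δ0−h0·(2M0+M1)/6=11/4
seg 1: a=3, c=M1/2=-5/12, d=(M2−M1)/(6·3)=5/108, b=Δ1−h1·(2M1+M2)/6=3/2
t_q=9/2 → seg 1, τ=3/2; S=3+3/2·τ+-5/12·τ²+5/108·τ³=143/32

  seg 0: a=-4 b=11/4 c=0 d=-5/108
  seg 1: a=3 b=3/2 c=-5/12 d=5/108
S(9/2) = 143/32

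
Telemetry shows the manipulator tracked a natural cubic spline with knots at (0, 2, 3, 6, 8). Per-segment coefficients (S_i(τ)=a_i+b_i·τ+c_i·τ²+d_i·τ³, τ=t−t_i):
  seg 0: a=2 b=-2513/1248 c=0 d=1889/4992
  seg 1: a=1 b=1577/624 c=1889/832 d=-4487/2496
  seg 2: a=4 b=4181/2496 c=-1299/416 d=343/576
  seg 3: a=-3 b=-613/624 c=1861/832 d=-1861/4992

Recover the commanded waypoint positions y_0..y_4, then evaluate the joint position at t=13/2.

y_0 = S_0(0) = a_0 = 2
y_1 = S_1(0) = a_1 = 1
y_2 = S_2(0) = a_2 = 4
y_3 = S_3(0) = a_3 = -3
y_4 = S_3(2) = 1
t_q=13/2 is in segment 3 (τ=1/2); S_3(τ)=-39651/13312

y_0=2 y_1=1 y_2=4 y_3=-3 y_4=1
S(13/2) = -39651/13312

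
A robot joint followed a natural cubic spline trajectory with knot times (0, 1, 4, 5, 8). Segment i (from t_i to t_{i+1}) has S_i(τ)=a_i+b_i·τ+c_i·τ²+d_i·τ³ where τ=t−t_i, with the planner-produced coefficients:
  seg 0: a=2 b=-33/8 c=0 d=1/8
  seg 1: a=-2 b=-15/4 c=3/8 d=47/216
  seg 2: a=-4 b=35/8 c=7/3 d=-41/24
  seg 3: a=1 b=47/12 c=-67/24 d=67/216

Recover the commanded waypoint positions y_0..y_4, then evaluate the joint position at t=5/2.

y_0=2 y_1=-2 y_2=-4 y_3=1 y_4=-4
S(5/2) = -387/64

y_0 = S_0(0) = a_0 = 2
y_1 = S_1(0) = a_1 = -2
y_2 = S_2(0) = a_2 = -4
y_3 = S_3(0) = a_3 = 1
y_4 = S_3(3) = -4
t_q=5/2 is in segment 1 (τ=3/2); S_1(τ)=-387/64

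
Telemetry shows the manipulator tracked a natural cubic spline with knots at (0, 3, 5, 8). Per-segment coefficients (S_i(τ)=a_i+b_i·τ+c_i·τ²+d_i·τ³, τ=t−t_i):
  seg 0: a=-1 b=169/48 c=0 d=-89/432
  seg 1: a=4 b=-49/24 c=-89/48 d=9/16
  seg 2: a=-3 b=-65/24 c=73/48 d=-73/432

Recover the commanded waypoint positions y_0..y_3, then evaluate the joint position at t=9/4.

y_0=-1 y_1=4 y_2=-3 y_3=-2
S(9/4) = 4685/1024

y_0 = S_0(0) = a_0 = -1
y_1 = S_1(0) = a_1 = 4
y_2 = S_2(0) = a_2 = -3
y_3 = S_2(3) = -2
t_q=9/4 is in segment 0 (τ=9/4); S_0(τ)=4685/1024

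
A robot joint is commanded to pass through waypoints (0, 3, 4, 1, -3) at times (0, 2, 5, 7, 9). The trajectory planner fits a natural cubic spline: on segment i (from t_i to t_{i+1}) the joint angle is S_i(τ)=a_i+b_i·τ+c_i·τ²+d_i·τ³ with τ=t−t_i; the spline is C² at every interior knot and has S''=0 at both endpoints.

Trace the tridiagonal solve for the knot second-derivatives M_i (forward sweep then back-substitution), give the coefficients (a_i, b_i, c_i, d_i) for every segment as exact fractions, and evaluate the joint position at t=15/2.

  seg 0: a=0 b=1691/1032 c=0 d=-143/4128
  seg 1: a=3 b=631/516 c=-143/688 d=-61/2064
  seg 2: a=4 b=-1697/2064 c=-163/344 d=557/8256
  seg 3: a=1 b=-1969/1032 c=-95/1376 d=95/8256
S(15/2) = 665/22016

Δ: Δ0=3/2, Δ1=1/3, Δ2=-3/2, Δ3=-2
row 1: diag=10, rhs=-7; c'=3/10, d'=-7/10
row 2: denom=10−3·3/10=91/10; d'=(-11−3·-7/10)/(91/10)=-89/91
row 3: denom=8−2·20/91=688/91; d'=(-3−2·-89/91)/(688/91)=-95/688
back: M3=-95/688
back: M2=-89/91−20/91·-95/688=-163/172
back: M1=-7/10−3/10·-163/172=-143/344
M: M0=0, M1=-143/344, M2=-163/172, M3=-95/688, M4=0
seg 0: a=0, c=M0/2=0, d=(M1−M0)/(6·2)=-143/4128, b=Δ0−h0·(2M0+M1)/6=1691/1032
seg 1: a=3, c=M1/2=-143/688, d=(M2−M1)/(6·3)=-61/2064, b=Δ1−h1·(2M1+M2)/6=631/516
seg 2: a=4, c=M2/2=-163/344, d=(M3−M2)/(6·2)=557/8256, b=Δ2−h2·(2M2+M3)/6=-1697/2064
seg 3: a=1, c=M3/2=-95/1376, d=(M4−M3)/(6·2)=95/8256, b=Δ3−h3·(2M3+M4)/6=-1969/1032
t_q=15/2 → seg 3, τ=1/2; S=1+-1969/1032·τ+-95/1376·τ²+95/8256·τ³=665/22016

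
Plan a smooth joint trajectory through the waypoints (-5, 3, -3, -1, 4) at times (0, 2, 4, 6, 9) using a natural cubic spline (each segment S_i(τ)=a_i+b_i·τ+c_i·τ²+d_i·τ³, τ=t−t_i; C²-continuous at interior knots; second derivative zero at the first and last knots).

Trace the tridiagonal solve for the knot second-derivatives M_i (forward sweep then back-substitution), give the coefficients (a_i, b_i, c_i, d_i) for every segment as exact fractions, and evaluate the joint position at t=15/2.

  seg 0: a=-5 b=1309/213 c=0 d=-457/852
  seg 1: a=3 b=-62/213 c=-457/142 d=397/426
  seg 2: a=-3 b=-422/213 c=337/142 d=-94/213
  seg 3: a=-1 b=472/213 c=-39/142 d=13/426
S(15/2) = 2055/1136

Δ: Δ0=4, Δ1=-3, Δ2=1, Δ3=5/3
row 1: diag=8, rhs=-42; c'=1/4, d'=-21/4
row 2: denom=8−2·1/4=15/2; d'=(24−2·-21/4)/(15/2)=23/5
row 3: denom=10−2·4/15=142/15; d'=(4−2·23/5)/(142/15)=-39/71
back: M3=-39/71
back: M2=23/5−4/15·-39/71=337/71
back: M1=-21/4−1/4·337/71=-457/71
M: M0=0, M1=-457/71, M2=337/71, M3=-39/71, M4=0
seg 0: a=-5, c=M0/2=0, d=(M1−M0)/(6·2)=-457/852, b=Δ0−h0·(2M0+M1)/6=1309/213
seg 1: a=3, c=M1/2=-457/142, d=(M2−M1)/(6·2)=397/426, b=Δ1−h1·(2M1+M2)/6=-62/213
seg 2: a=-3, c=M2/2=337/142, d=(M3−M2)/(6·2)=-94/213, b=Δ2−h2·(2M2+M3)/6=-422/213
seg 3: a=-1, c=M3/2=-39/142, d=(M4−M3)/(6·3)=13/426, b=Δ3−h3·(2M3+M4)/6=472/213
t_q=15/2 → seg 3, τ=3/2; S=-1+472/213·τ+-39/142·τ²+13/426·τ³=2055/1136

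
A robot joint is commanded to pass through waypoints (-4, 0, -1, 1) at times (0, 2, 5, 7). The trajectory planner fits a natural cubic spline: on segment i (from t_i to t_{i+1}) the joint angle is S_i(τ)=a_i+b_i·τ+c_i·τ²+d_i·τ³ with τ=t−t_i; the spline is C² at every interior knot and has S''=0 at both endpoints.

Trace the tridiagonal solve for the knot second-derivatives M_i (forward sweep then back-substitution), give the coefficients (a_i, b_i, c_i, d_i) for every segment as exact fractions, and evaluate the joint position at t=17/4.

  seg 0: a=-4 b=710/273 c=0 d=-41/273
  seg 1: a=0 b=218/273 c=-82/91 d=11/63
  seg 2: a=-1 b=29/273 c=61/91 d=-61/546
S(17/4) = -4521/5824

Δ: Δ0=2, Δ1=-1/3, Δ2=1
row 1: diag=10, rhs=-14; c'=3/10, d'=-7/5
row 2: denom=10−3·3/10=91/10; d'=(8−3·-7/5)/(91/10)=122/91
back: M2=122/91
back: M1=-7/5−3/10·122/91=-164/91
M: M0=0, M1=-164/91, M2=122/91, M3=0
seg 0: a=-4, c=M0/2=0, d=(M1−M0)/(6·2)=-41/273, b=Δ0−h0·(2M0+M1)/6=710/273
seg 1: a=0, c=M1/2=-82/91, d=(M2−M1)/(6·3)=11/63, b=Δ1−h1·(2M1+M2)/6=218/273
seg 2: a=-1, c=M2/2=61/91, d=(M3−M2)/(6·2)=-61/546, b=Δ2−h2·(2M2+M3)/6=29/273
t_q=17/4 → seg 1, τ=9/4; S=0+218/273·τ+-82/91·τ²+11/63·τ³=-4521/5824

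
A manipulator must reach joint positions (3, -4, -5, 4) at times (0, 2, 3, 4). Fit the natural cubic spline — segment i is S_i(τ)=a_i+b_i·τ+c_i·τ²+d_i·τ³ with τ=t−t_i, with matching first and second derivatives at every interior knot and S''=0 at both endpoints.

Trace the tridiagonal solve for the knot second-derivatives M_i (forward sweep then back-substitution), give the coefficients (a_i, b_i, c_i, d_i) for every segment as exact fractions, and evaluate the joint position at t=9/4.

Δ: Δ0=-7/2, Δ1=-1, Δ2=9
row 1: diag=6, rhs=15; c'=1/6, d'=5/2
row 2: denom=4−1·1/6=23/6; d'=(60−1·5/2)/(23/6)=15
back: M2=15
back: M1=5/2−1/6·15=0
M: M0=0, M1=0, M2=15, M3=0
seg 0: a=3, c=M0/2=0, d=(M1−M0)/(6·2)=0, b=Δ0−h0·(2M0+M1)/6=-7/2
seg 1: a=-4, c=M1/2=0, d=(M2−M1)/(6·1)=5/2, b=Δ1−h1·(2M1+M2)/6=-7/2
seg 2: a=-5, c=M2/2=15/2, d=(M3−M2)/(6·1)=-5/2, b=Δ2−h2·(2M2+M3)/6=4
t_q=9/4 → seg 1, τ=1/4; S=-4+-7/2·τ+0·τ²+5/2·τ³=-619/128

  seg 0: a=3 b=-7/2 c=0 d=0
  seg 1: a=-4 b=-7/2 c=0 d=5/2
  seg 2: a=-5 b=4 c=15/2 d=-5/2
S(9/4) = -619/128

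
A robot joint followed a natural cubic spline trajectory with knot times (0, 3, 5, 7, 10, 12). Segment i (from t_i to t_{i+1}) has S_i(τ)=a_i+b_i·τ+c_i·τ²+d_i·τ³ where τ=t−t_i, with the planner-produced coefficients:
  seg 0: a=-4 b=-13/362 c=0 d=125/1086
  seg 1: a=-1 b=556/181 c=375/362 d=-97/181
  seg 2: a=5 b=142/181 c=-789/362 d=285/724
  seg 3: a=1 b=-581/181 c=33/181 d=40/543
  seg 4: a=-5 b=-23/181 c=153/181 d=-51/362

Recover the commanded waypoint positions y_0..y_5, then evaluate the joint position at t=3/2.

y_0 = S_0(0) = a_0 = -4
y_1 = S_1(0) = a_1 = -1
y_2 = S_2(0) = a_2 = 5
y_3 = S_3(0) = a_3 = 1
y_4 = S_4(0) = a_4 = -5
y_5 = S_4(2) = -3
t_q=3/2 is in segment 0 (τ=3/2); S_0(τ)=-10615/2896

y_0=-4 y_1=-1 y_2=5 y_3=1 y_4=-5 y_5=-3
S(3/2) = -10615/2896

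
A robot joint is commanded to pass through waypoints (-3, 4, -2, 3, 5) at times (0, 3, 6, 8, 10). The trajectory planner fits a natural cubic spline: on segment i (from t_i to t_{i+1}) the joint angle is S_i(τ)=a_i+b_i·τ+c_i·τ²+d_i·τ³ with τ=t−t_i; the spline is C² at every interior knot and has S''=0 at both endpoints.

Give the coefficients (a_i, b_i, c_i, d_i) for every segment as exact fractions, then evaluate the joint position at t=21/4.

  seg 0: a=-3 b=3299/840 c=0 d=-1339/7560
  seg 1: a=4 b=-359/420 c=-1339/840 d=611/1512
  seg 2: a=-2 b=59/120 c=143/70 d=-349/672
  seg 3: a=3 b=1021/420 c=-601/560 d=601/3360
S(21/4) = -24911/17920

Δ: Δ0=7/3, Δ1=-2, Δ2=5/2, Δ3=1
row 1: diag=12, rhs=-26; c'=1/4, d'=-13/6
row 2: denom=10−3·1/4=37/4; d'=(27−3·-13/6)/(37/4)=134/37
row 3: denom=8−2·8/37=280/37; d'=(-9−2·134/37)/(280/37)=-601/280
back: M3=-601/280
back: M2=134/37−8/37·-601/280=143/35
back: M1=-13/6−1/4·143/35=-1339/420
M: M0=0, M1=-1339/420, M2=143/35, M3=-601/280, M4=0
seg 0: a=-3, c=M0/2=0, d=(M1−M0)/(6·3)=-1339/7560, b=Δ0−h0·(2M0+M1)/6=3299/840
seg 1: a=4, c=M1/2=-1339/840, d=(M2−M1)/(6·3)=611/1512, b=Δ1−h1·(2M1+M2)/6=-359/420
seg 2: a=-2, c=M2/2=143/70, d=(M3−M2)/(6·2)=-349/672, b=Δ2−h2·(2M2+M3)/6=59/120
seg 3: a=3, c=M3/2=-601/560, d=(M4−M3)/(6·2)=601/3360, b=Δ3−h3·(2M3+M4)/6=1021/420
t_q=21/4 → seg 1, τ=9/4; S=4+-359/420·τ+-1339/840·τ²+611/1512·τ³=-24911/17920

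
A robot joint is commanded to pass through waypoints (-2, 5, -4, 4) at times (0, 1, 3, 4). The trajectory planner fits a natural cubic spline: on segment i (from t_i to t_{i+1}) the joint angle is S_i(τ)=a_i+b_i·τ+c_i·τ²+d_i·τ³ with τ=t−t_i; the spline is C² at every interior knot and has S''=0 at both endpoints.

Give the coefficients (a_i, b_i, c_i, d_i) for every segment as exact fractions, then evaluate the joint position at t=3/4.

Δ: Δ0=7, Δ1=-9/2, Δ2=8
row 1: diag=6, rhs=-69; c'=1/3, d'=-23/2
row 2: denom=6−2·1/3=16/3; d'=(75−2·-23/2)/(16/3)=147/8
back: M2=147/8
back: M1=-23/2−1/3·147/8=-141/8
M: M0=0, M1=-141/8, M2=147/8, M3=0
seg 0: a=-2, c=M0/2=0, d=(M1−M0)/(6·1)=-47/16, b=Δ0−h0·(2M0+M1)/6=159/16
seg 1: a=5, c=M1/2=-141/16, d=(M2−M1)/(6·2)=3, b=Δ1−h1·(2M1+M2)/6=9/8
seg 2: a=-4, c=M2/2=147/16, d=(M3−M2)/(6·1)=-49/16, b=Δ2−h2·(2M2+M3)/6=15/8
t_q=3/4 → seg 0, τ=3/4; S=-2+159/16·τ+0·τ²+-47/16·τ³=4315/1024

  seg 0: a=-2 b=159/16 c=0 d=-47/16
  seg 1: a=5 b=9/8 c=-141/16 d=3
  seg 2: a=-4 b=15/8 c=147/16 d=-49/16
S(3/4) = 4315/1024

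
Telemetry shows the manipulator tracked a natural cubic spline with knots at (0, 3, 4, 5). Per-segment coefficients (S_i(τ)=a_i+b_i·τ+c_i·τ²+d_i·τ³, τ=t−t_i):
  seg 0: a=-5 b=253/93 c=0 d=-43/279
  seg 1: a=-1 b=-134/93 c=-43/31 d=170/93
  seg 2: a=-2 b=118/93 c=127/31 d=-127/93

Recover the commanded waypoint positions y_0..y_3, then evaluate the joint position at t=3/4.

y_0=-5 y_1=-1 y_2=-2 y_3=2
S(3/4) = -6001/1984

y_0 = S_0(0) = a_0 = -5
y_1 = S_1(0) = a_1 = -1
y_2 = S_2(0) = a_2 = -2
y_3 = S_2(1) = 2
t_q=3/4 is in segment 0 (τ=3/4); S_0(τ)=-6001/1984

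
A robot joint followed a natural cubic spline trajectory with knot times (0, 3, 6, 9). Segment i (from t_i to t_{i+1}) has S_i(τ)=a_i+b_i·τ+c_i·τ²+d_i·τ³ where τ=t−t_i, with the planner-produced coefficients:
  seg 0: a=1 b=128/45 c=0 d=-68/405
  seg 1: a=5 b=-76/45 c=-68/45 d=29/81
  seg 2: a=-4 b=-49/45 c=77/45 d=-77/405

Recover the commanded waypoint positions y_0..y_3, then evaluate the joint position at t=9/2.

y_0 = S_0(0) = a_0 = 1
y_1 = S_1(0) = a_1 = 5
y_2 = S_2(0) = a_2 = -4
y_3 = S_2(3) = 3
t_q=9/2 is in segment 1 (τ=3/2); S_1(τ)=11/40

y_0=1 y_1=5 y_2=-4 y_3=3
S(9/2) = 11/40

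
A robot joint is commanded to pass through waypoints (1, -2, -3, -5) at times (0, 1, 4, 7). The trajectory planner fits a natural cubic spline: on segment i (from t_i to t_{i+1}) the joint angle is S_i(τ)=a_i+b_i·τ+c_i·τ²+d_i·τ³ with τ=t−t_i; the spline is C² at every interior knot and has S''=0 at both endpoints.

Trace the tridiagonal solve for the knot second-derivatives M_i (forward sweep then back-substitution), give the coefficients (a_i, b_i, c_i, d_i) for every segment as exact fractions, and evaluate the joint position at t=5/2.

  seg 0: a=1 b=-98/29 c=0 d=11/29
  seg 1: a=-2 b=-65/29 c=33/29 d=-131/783
  seg 2: a=-3 b=2/29 c=-32/87 d=32/783
S(5/2) = -781/232

Δ: Δ0=-3, Δ1=-1/3, Δ2=-2/3
row 1: diag=8, rhs=16; c'=3/8, d'=2
row 2: denom=12−3·3/8=87/8; d'=(-2−3·2)/(87/8)=-64/87
back: M2=-64/87
back: M1=2−3/8·-64/87=66/29
M: M0=0, M1=66/29, M2=-64/87, M3=0
seg 0: a=1, c=M0/2=0, d=(M1−M0)/(6·1)=11/29, b=Δ0−h0·(2M0+M1)/6=-98/29
seg 1: a=-2, c=M1/2=33/29, d=(M2−M1)/(6·3)=-131/783, b=Δ1−h1·(2M1+M2)/6=-65/29
seg 2: a=-3, c=M2/2=-32/87, d=(M3−M2)/(6·3)=32/783, b=Δ2−h2·(2M2+M3)/6=2/29
t_q=5/2 → seg 1, τ=3/2; S=-2+-65/29·τ+33/29·τ²+-131/783·τ³=-781/232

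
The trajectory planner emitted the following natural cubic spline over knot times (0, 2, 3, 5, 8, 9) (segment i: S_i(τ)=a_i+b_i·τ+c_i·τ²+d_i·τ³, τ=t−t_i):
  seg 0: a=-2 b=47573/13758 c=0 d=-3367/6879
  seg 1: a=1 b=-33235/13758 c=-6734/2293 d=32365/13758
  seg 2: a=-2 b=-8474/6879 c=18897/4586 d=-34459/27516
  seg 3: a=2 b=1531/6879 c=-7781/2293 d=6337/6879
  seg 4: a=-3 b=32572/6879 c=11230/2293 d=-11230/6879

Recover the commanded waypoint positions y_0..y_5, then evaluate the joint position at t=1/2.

y_0 = S_0(0) = a_0 = -2
y_1 = S_1(0) = a_1 = 1
y_2 = S_2(0) = a_2 = -2
y_3 = S_3(0) = a_3 = 2
y_4 = S_4(0) = a_4 = -3
y_5 = S_4(1) = 5
t_q=1/2 is in segment 0 (τ=1/2); S_0(τ)=-6095/18344

y_0=-2 y_1=1 y_2=-2 y_3=2 y_4=-3 y_5=5
S(1/2) = -6095/18344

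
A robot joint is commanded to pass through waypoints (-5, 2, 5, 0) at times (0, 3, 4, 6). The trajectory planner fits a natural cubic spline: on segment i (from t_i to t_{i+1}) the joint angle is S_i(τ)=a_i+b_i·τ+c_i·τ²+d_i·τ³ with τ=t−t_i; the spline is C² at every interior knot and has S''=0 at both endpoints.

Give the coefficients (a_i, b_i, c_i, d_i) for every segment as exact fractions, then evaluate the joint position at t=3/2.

  seg 0: a=-5 b=487/282 c=0 d=19/282
  seg 1: a=2 b=500/141 c=57/94 d=-325/282
  seg 2: a=5 b=367/282 c=-134/47 d=67/141
S(3/2) = -1641/752

Δ: Δ0=7/3, Δ1=3, Δ2=-5/2
row 1: diag=8, rhs=4; c'=1/8, d'=1/2
row 2: denom=6−1·1/8=47/8; d'=(-33−1·1/2)/(47/8)=-268/47
back: M2=-268/47
back: M1=1/2−1/8·-268/47=57/47
M: M0=0, M1=57/47, M2=-268/47, M3=0
seg 0: a=-5, c=M0/2=0, d=(M1−M0)/(6·3)=19/282, b=Δ0−h0·(2M0+M1)/6=487/282
seg 1: a=2, c=M1/2=57/94, d=(M2−M1)/(6·1)=-325/282, b=Δ1−h1·(2M1+M2)/6=500/141
seg 2: a=5, c=M2/2=-134/47, d=(M3−M2)/(6·2)=67/141, b=Δ2−h2·(2M2+M3)/6=367/282
t_q=3/2 → seg 0, τ=3/2; S=-5+487/282·τ+0·τ²+19/282·τ³=-1641/752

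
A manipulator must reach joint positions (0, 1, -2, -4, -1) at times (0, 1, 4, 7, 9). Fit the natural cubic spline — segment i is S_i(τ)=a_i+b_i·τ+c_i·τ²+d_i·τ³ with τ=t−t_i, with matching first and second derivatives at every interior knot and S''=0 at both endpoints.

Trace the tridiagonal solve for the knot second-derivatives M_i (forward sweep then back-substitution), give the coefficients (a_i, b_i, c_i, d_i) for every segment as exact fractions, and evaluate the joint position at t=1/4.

Δ: Δ0=1, Δ1=-1, Δ2=-2/3, Δ3=3/2
row 1: diag=8, rhs=-12; c'=3/8, d'=-3/2
row 2: denom=12−3·3/8=87/8; d'=(2−3·-3/2)/(87/8)=52/87
row 3: denom=10−3·8/29=266/29; d'=(13−3·52/87)/(266/29)=325/266
back: M3=325/266
back: M2=52/87−8/29·325/266=104/399
back: M1=-3/2−3/8·104/399=-425/266
M: M0=0, M1=-425/266, M2=104/399, M3=325/266, M4=0
seg 0: a=0, c=M0/2=0, d=(M1−M0)/(6·1)=-425/1596, b=Δ0−h0·(2M0+M1)/6=2021/1596
seg 1: a=1, c=M1/2=-425/532, d=(M2−M1)/(6·3)=1483/14364, b=Δ1−h1·(2M1+M2)/6=373/798
seg 2: a=-2, c=M2/2=52/399, d=(M3−M2)/(6·3)=767/14364, b=Δ2−h2·(2M2+M3)/6=-2455/1596
seg 3: a=-4, c=M3/2=325/532, d=(M4−M3)/(6·2)=-325/3192, b=Δ3−h3·(2M3+M4)/6=547/798
t_q=1/4 → seg 0, τ=1/4; S=0+2021/1596·τ+0·τ²+-425/1596·τ³=10637/34048

  seg 0: a=0 b=2021/1596 c=0 d=-425/1596
  seg 1: a=1 b=373/798 c=-425/532 d=1483/14364
  seg 2: a=-2 b=-2455/1596 c=52/399 d=767/14364
  seg 3: a=-4 b=547/798 c=325/532 d=-325/3192
S(1/4) = 10637/34048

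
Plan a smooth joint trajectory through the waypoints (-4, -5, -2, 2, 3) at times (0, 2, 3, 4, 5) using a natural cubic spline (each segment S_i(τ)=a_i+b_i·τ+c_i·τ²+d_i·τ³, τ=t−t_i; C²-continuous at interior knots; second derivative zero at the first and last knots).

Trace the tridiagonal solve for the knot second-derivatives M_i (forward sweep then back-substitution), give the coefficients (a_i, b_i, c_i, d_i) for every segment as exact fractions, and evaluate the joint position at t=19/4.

  seg 0: a=-4 b=-67/43 c=0 d=91/344
  seg 1: a=-5 b=139/86 c=273/172 d=-35/172
  seg 2: a=-2 b=719/172 c=42/43 d=-199/172
  seg 3: a=2 b=229/86 c=-429/172 d=143/172
S(19/4) = 32417/11008

Δ: Δ0=-1/2, Δ1=3, Δ2=4, Δ3=1
row 1: diag=6, rhs=21; c'=1/6, d'=7/2
row 2: denom=4−1·1/6=23/6; d'=(6−1·7/2)/(23/6)=15/23
row 3: denom=4−1·6/23=86/23; d'=(-18−1·15/23)/(86/23)=-429/86
back: M3=-429/86
back: M2=15/23−6/23·-429/86=84/43
back: M1=7/2−1/6·84/43=273/86
M: M0=0, M1=273/86, M2=84/43, M3=-429/86, M4=0
seg 0: a=-4, c=M0/2=0, d=(M1−M0)/(6·2)=91/344, b=Δ0−h0·(2M0+M1)/6=-67/43
seg 1: a=-5, c=M1/2=273/172, d=(M2−M1)/(6·1)=-35/172, b=Δ1−h1·(2M1+M2)/6=139/86
seg 2: a=-2, c=M2/2=42/43, d=(M3−M2)/(6·1)=-199/172, b=Δ2−h2·(2M2+M3)/6=719/172
seg 3: a=2, c=M3/2=-429/172, d=(M4−M3)/(6·1)=143/172, b=Δ3−h3·(2M3+M4)/6=229/86
t_q=19/4 → seg 3, τ=3/4; S=2+229/86·τ+-429/172·τ²+143/172·τ³=32417/11008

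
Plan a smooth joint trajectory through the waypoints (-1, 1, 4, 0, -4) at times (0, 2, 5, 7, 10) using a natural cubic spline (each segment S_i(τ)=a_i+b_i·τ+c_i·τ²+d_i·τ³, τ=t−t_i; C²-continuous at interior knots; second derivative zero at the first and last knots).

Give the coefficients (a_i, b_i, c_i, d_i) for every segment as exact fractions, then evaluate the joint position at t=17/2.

  seg 0: a=-1 b=341/435 c=0 d=47/870
  seg 1: a=1 b=623/435 c=47/145 d=-611/3915
  seg 2: a=4 b=-364/435 c=-94/87 d=217/870
  seg 3: a=0 b=-314/145 c=181/435 d=-181/3915
S(17/2) = -2863/1160

Δ: Δ0=1, Δ1=1, Δ2=-2, Δ3=-4/3
row 1: diag=10, rhs=0; c'=3/10, d'=0
row 2: denom=10−3·3/10=91/10; d'=(-18−3·0)/(91/10)=-180/91
row 3: denom=10−2·20/91=870/91; d'=(4−2·-180/91)/(870/91)=362/435
back: M3=362/435
back: M2=-180/91−20/91·362/435=-188/87
back: M1=0−3/10·-188/87=94/145
M: M0=0, M1=94/145, M2=-188/87, M3=362/435, M4=0
seg 0: a=-1, c=M0/2=0, d=(M1−M0)/(6·2)=47/870, b=Δ0−h0·(2M0+M1)/6=341/435
seg 1: a=1, c=M1/2=47/145, d=(M2−M1)/(6·3)=-611/3915, b=Δ1−h1·(2M1+M2)/6=623/435
seg 2: a=4, c=M2/2=-94/87, d=(M3−M2)/(6·2)=217/870, b=Δ2−h2·(2M2+M3)/6=-364/435
seg 3: a=0, c=M3/2=181/435, d=(M4−M3)/(6·3)=-181/3915, b=Δ3−h3·(2M3+M4)/6=-314/145
t_q=17/2 → seg 3, τ=3/2; S=0+-314/145·τ+181/435·τ²+-181/3915·τ³=-2863/1160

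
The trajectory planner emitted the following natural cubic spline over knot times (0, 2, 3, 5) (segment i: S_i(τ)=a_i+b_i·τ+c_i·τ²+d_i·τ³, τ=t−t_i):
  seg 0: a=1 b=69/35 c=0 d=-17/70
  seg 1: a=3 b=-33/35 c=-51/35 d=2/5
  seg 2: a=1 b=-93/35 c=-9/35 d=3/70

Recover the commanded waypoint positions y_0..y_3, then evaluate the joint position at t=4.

y_0=1 y_1=3 y_2=1 y_3=-5
S(4) = -131/70

y_0 = S_0(0) = a_0 = 1
y_1 = S_1(0) = a_1 = 3
y_2 = S_2(0) = a_2 = 1
y_3 = S_2(2) = -5
t_q=4 is in segment 2 (τ=1); S_2(τ)=-131/70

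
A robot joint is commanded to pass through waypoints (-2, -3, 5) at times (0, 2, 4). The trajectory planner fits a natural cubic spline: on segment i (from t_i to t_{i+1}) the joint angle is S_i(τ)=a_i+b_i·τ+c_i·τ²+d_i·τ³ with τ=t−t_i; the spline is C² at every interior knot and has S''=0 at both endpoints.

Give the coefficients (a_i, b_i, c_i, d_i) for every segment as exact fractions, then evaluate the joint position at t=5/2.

Δ: Δ0=-1/2, Δ1=4
row 1: diag=8, rhs=27; c'=1/4, d'=27/8
back: M1=27/8
M: M0=0, M1=27/8, M2=0
seg 0: a=-2, c=M0/2=0, d=(M1−M0)/(6·2)=9/32, b=Δ0−h0·(2M0+M1)/6=-13/8
seg 1: a=-3, c=M1/2=27/16, d=(M2−M1)/(6·2)=-9/32, b=Δ1−h1·(2M1+M2)/6=7/4
t_q=5/2 → seg 1, τ=1/2; S=-3+7/4·τ+27/16·τ²+-9/32·τ³=-445/256

  seg 0: a=-2 b=-13/8 c=0 d=9/32
  seg 1: a=-3 b=7/4 c=27/16 d=-9/32
S(5/2) = -445/256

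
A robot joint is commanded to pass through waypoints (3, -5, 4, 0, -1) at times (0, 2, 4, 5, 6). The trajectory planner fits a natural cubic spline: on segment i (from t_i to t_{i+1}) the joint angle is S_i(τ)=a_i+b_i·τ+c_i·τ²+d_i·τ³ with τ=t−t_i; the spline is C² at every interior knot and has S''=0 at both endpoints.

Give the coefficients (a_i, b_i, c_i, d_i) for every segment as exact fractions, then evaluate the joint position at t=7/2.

  seg 0: a=3 b=-173/24 c=0 d=77/96
  seg 1: a=-5 b=29/12 c=77/16 d=-181/96
  seg 2: a=4 b=-23/24 c=-13/2 d=83/24
  seg 3: a=0 b=-43/12 c=31/8 d=-31/24
S(7/2) = 791/256

Δ: Δ0=-4, Δ1=9/2, Δ2=-4, Δ3=-1
row 1: diag=8, rhs=51; c'=1/4, d'=51/8
row 2: denom=6−2·1/4=11/2; d'=(-51−2·51/8)/(11/2)=-255/22
row 3: denom=4−1·2/11=42/11; d'=(18−1·-255/22)/(42/11)=31/4
back: M3=31/4
back: M2=-255/22−2/11·31/4=-13
back: M1=51/8−1/4·-13=77/8
M: M0=0, M1=77/8, M2=-13, M3=31/4, M4=0
seg 0: a=3, c=M0/2=0, d=(M1−M0)/(6·2)=77/96, b=Δ0−h0·(2M0+M1)/6=-173/24
seg 1: a=-5, c=M1/2=77/16, d=(M2−M1)/(6·2)=-181/96, b=Δ1−h1·(2M1+M2)/6=29/12
seg 2: a=4, c=M2/2=-13/2, d=(M3−M2)/(6·1)=83/24, b=Δ2−h2·(2M2+M3)/6=-23/24
seg 3: a=0, c=M3/2=31/8, d=(M4−M3)/(6·1)=-31/24, b=Δ3−h3·(2M3+M4)/6=-43/12
t_q=7/2 → seg 1, τ=3/2; S=-5+29/12·τ+77/16·τ²+-181/96·τ³=791/256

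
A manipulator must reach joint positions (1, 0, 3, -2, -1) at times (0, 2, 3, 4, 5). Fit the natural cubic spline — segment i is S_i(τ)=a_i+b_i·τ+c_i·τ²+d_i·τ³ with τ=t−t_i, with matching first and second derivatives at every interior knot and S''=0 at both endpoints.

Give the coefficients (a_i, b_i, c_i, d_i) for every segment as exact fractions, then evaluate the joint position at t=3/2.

Δ: Δ0=-1/2, Δ1=3, Δ2=-5, Δ3=1
row 1: diag=6, rhs=21; c'=1/6, d'=7/2
row 2: denom=4−1·1/6=23/6; d'=(-48−1·7/2)/(23/6)=-309/23
row 3: denom=4−1·6/23=86/23; d'=(36−1·-309/23)/(86/23)=1137/86
back: M3=1137/86
back: M2=-309/23−6/23·1137/86=-726/43
back: M1=7/2−1/6·-726/43=543/86
M: M0=0, M1=543/86, M2=-726/43, M3=1137/86, M4=0
seg 0: a=1, c=M0/2=0, d=(M1−M0)/(6·2)=181/344, b=Δ0−h0·(2M0+M1)/6=-112/43
seg 1: a=0, c=M1/2=543/172, d=(M2−M1)/(6·1)=-665/172, b=Δ1−h1·(2M1+M2)/6=319/86
seg 2: a=3, c=M2/2=-363/43, d=(M3−M2)/(6·1)=863/172, b=Δ2−h2·(2M2+M3)/6=-271/172
seg 3: a=-2, c=M3/2=1137/172, d=(M4−M3)/(6·1)=-379/172, b=Δ3−h3·(2M3+M4)/6=-293/86
t_q=3/2 → seg 0, τ=3/2; S=1+-112/43·τ+0·τ²+181/344·τ³=-3113/2752

  seg 0: a=1 b=-112/43 c=0 d=181/344
  seg 1: a=0 b=319/86 c=543/172 d=-665/172
  seg 2: a=3 b=-271/172 c=-363/43 d=863/172
  seg 3: a=-2 b=-293/86 c=1137/172 d=-379/172
S(3/2) = -3113/2752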